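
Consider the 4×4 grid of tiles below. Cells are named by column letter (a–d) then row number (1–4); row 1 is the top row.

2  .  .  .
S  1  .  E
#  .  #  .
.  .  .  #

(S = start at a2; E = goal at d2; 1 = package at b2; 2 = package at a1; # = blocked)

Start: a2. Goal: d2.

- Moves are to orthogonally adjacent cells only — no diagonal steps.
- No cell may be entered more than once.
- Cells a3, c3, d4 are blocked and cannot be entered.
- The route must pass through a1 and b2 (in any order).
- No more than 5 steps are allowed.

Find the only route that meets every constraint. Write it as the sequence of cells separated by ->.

Any route must reach a1 and b2 and still end at d2 within 5 moves, so the order of the required stops is forced.
Route from a2: up to a1, right to b1, down to b2, 2× right (reaching d2) — 5 moves in all.
Check: all required cells visited; 5 ≤ 5 moves.

a2 -> a1 -> b1 -> b2 -> c2 -> d2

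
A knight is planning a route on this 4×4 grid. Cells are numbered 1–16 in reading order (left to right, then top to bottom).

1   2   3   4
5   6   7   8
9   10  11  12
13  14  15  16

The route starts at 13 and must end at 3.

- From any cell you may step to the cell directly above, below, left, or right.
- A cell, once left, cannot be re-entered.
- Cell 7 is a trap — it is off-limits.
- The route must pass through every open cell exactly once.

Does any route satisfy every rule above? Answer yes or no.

Colour the cells like a checkerboard: each orthogonal step flips colour, so a Hamiltonian route alternates colours. Here there are 8 cells of one colour and 7 of the other, with start on the opposite colour to the goal — the counts and endpoints can't be arranged into an alternating sequence of length 15, so no Hamiltonian route exists.

no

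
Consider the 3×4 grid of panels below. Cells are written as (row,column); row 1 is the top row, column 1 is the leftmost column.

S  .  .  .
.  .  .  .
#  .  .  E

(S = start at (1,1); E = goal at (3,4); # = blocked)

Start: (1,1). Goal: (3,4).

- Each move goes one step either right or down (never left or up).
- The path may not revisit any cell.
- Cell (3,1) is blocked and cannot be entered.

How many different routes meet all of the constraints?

9

A right/down-only route from (1,1) to (3,4) makes exactly 2 down-moves and 3 right-moves in some order.
With no other constraints that would be C(5,2) = 10 routes.
Subtract routes through each blocked cell (inclusion–exclusion for overlaps): − through (3,1): 1 → 9.
That gives 9 routes.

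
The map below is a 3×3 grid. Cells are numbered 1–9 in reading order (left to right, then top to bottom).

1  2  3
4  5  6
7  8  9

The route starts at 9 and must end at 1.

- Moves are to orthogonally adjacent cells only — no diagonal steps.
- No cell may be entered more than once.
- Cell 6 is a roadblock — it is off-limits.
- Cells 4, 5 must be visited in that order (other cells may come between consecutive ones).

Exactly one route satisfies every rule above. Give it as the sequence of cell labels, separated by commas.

The waypoints must appear in the order 4, 5, with no cell reused.
Route from 9: left 2 to 7, up 1 to 4, right 1 to 5, up 1 to 2, left 1 to 1 — 6 moves in all.
Check: order respected (4 at step 3, 5 at step 4).

9, 8, 7, 4, 5, 2, 1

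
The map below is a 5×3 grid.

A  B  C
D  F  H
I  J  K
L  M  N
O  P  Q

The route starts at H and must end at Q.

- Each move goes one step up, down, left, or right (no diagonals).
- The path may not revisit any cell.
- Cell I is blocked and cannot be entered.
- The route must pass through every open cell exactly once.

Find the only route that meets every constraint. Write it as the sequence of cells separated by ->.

H -> C -> B -> A -> D -> F -> J -> K -> N -> M -> L -> O -> P -> Q

Need to visit all 14 open cells exactly once, starting at H and ending at Q.
Cell O has only two open neighbours (L and P), so the path must pass straight through it: one of those is the cell it's entered from and the other is where it exits.
Route from H: up to C, 2× left (reaching A), down to D, right to F, down to J, right to K, down to N, 2× left (reaching L), down to O, 2× right (reaching Q) — 13 moves in all.
Check: all 14 open cells covered.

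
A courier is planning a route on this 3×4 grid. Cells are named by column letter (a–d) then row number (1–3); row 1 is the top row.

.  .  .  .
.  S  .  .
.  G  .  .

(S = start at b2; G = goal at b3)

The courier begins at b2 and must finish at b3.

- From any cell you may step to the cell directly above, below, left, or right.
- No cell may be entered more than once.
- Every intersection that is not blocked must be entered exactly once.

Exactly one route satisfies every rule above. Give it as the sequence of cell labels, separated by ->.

Need to visit all 12 open cells exactly once, starting at b2 and ending at b3.
Cell a1 has only two open neighbours (a2 and b1), so the path must pass straight through it: one of those is the cell it's entered from and the other is where it exits.
Route from b2: right to c2, down to c3, right to d3, 2× up (reaching d1), 3× left (reaching a1), 2× down (reaching a3), right to b3 — 11 moves in all.
Check: all 12 open cells covered.

b2 -> c2 -> c3 -> d3 -> d2 -> d1 -> c1 -> b1 -> a1 -> a2 -> a3 -> b3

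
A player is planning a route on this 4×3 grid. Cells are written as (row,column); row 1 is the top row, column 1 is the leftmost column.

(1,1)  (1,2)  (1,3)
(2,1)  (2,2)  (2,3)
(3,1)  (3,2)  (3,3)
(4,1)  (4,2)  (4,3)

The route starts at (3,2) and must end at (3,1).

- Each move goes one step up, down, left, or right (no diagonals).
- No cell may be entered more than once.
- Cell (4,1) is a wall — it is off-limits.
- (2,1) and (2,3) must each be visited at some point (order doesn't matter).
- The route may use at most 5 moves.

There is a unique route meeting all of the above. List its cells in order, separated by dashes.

(3,2) - (3,3) - (2,3) - (2,2) - (2,1) - (3,1)

Any route must reach (2,1) and (2,3) and still end at (3,1) within 5 moves, so the order of the required stops is forced.
Route from (3,2): right 1 to (3,3), up 1 to (2,3), left 2 to (2,1), down 1 to (3,1) — 5 moves in all.
Check: all required cells visited; 5 ≤ 5 moves.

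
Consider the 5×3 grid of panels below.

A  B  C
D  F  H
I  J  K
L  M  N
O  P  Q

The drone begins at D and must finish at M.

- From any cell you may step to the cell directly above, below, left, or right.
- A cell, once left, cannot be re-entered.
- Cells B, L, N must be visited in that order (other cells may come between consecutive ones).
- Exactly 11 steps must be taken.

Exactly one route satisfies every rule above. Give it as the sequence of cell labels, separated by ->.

The waypoints must appear in the order B, L, N, with no cell reused.
Route from D: up to A, right to B, 2× down (reaching J), left to I, 2× down (reaching O), 2× right (reaching Q), up to N, left to M — 11 moves in all.
Check: order respected (B at step 2, L at step 6, N at step 10); 11 moves as required.

D -> A -> B -> F -> J -> I -> L -> O -> P -> Q -> N -> M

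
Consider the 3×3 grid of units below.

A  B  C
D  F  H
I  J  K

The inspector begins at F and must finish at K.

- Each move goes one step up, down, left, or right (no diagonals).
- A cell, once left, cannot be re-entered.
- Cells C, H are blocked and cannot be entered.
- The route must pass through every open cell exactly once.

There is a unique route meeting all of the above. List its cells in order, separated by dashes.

Need to visit all 7 open cells exactly once, starting at F and ending at K.
Cell B has only two open neighbours (F and A), so the path must pass straight through it: one of those is the cell it's entered from and the other is where it exits.
Route from F: up to B, left to A, 2× down (reaching I), 2× right (reaching K) — 6 moves in all.
Check: all 7 open cells covered.

F - B - A - D - I - J - K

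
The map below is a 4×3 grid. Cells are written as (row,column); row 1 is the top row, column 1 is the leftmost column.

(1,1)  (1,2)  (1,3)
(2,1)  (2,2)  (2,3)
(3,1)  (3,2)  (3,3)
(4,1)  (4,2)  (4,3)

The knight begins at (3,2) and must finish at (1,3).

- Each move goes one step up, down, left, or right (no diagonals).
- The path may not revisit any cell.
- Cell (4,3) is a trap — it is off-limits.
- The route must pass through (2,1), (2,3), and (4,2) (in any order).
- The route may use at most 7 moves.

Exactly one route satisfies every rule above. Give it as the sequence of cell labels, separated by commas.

Any route must reach (2,1), (2,3), and (4,2) and still end at (1,3) within 7 moves, so the order of the required stops is forced.
Route from (3,2): down to (4,2), left to (4,1), 2× up (reaching (2,1)), 2× right (reaching (2,3)), up to (1,3) — 7 moves in all.
Check: all required cells visited; 7 ≤ 7 moves.

(3,2), (4,2), (4,1), (3,1), (2,1), (2,2), (2,3), (1,3)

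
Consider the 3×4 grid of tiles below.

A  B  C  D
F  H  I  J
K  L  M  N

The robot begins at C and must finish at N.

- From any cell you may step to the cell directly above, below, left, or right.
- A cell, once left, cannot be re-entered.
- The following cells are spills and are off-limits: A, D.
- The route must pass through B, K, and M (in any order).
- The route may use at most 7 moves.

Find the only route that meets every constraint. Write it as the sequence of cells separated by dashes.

C - B - H - F - K - L - M - N

The 7-move cap with required stops at B, K, M leaves no slack for detours.
Route from C: left 1 to B, down 1 to H, left 1 to F, down 1 to K, right 3 to N — 7 moves in all.
Check: all required cells visited; 7 ≤ 7 moves.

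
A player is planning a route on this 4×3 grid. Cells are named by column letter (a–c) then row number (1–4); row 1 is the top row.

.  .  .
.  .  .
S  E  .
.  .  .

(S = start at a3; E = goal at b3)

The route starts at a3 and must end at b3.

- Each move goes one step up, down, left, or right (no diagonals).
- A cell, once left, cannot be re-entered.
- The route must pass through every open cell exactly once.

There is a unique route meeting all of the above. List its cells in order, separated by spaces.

Need to visit all 12 open cells exactly once, starting at a3 and ending at b3.
Cell a4 has only two open neighbours (a3 and b4), so the path must pass straight through it: one of those is the cell it's entered from and the other is where it exits.
Route from a3: down to a4, 2× right (reaching c4), 3× up (reaching c1), 2× left (reaching a1), down to a2, right to b2, down to b3 — 11 moves in all.
Check: all 12 open cells covered.

a3 a4 b4 c4 c3 c2 c1 b1 a1 a2 b2 b3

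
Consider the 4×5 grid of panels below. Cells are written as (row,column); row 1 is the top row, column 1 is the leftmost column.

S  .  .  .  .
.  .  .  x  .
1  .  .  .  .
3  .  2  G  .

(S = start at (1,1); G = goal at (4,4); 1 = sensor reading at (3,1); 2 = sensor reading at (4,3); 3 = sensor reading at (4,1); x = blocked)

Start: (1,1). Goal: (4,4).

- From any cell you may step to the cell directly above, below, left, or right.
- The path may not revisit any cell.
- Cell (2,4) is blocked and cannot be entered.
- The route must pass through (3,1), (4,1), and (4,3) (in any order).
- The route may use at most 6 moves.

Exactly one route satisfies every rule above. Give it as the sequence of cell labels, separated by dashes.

(1,1) - (2,1) - (3,1) - (4,1) - (4,2) - (4,3) - (4,4)

The 6-move cap with required stops at (3,1), (4,1), (4,3) leaves no slack for detours.
Route from (1,1): down 3 to (4,1), right 3 to (4,4) — 6 moves in all.
Check: all required cells visited; 6 ≤ 6 moves.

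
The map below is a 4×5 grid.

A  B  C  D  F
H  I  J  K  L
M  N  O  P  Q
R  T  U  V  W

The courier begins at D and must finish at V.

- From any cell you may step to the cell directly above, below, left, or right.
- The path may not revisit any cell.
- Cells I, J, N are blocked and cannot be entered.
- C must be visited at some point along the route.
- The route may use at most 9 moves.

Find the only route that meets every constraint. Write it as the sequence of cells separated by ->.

The 9-move cap with required stops at C leaves no slack for detours.
Route from D: 3× left (reaching A), 3× down (reaching R), 3× right (reaching V) — 9 moves in all.
Check: all required cells visited; 9 ≤ 9 moves.

D -> C -> B -> A -> H -> M -> R -> T -> U -> V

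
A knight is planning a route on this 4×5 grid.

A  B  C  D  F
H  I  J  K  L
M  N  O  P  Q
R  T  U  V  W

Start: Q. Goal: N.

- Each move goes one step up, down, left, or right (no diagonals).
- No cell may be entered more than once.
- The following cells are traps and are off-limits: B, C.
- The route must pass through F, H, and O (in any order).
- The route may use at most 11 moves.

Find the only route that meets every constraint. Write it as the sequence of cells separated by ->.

The budget equals the shortest possible length, so every move has to be on a shortest route through the required cells.
Route from Q: up 2 to F, left 1 to D, down 2 to P, left 1 to O, up 1 to J, left 2 to H, down 1 to M, right 1 to N — 11 moves in all.
Check: all required cells visited; 11 ≤ 11 moves.

Q -> L -> F -> D -> K -> P -> O -> J -> I -> H -> M -> N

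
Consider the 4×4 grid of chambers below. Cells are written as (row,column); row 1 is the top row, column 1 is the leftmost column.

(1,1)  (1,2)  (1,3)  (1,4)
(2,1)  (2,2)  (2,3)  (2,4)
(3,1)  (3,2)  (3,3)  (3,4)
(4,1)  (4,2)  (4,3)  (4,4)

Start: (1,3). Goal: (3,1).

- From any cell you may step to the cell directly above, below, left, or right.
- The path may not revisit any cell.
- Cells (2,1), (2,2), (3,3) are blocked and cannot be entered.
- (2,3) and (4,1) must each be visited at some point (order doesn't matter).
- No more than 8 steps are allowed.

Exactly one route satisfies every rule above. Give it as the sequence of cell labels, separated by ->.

The budget equals the shortest possible length, so every move has to be on a shortest route through the required cells.
Route from (1,3): down 1 to (2,3), right 1 to (2,4), down 2 to (4,4), left 3 to (4,1), up 1 to (3,1) — 8 moves in all.
Check: all required cells visited; 8 ≤ 8 moves.

(1,3) -> (2,3) -> (2,4) -> (3,4) -> (4,4) -> (4,3) -> (4,2) -> (4,1) -> (3,1)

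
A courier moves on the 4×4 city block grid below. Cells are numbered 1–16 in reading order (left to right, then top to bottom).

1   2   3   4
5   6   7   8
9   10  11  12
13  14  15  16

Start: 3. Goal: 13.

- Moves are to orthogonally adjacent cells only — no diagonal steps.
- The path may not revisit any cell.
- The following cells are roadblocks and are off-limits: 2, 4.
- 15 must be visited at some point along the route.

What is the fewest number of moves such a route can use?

Any route passes through 15 somewhere between 3 and 13. Summing Manhattan distances along the two legs (3 → 15 → 13) gives a lower bound of 3 + 2 = 5 moves.
A route of 5 moves achieves this: 3 → 7 → 11 → 15 → 14 → 13.
Since 5 matches the lower bound, it is optimal.

5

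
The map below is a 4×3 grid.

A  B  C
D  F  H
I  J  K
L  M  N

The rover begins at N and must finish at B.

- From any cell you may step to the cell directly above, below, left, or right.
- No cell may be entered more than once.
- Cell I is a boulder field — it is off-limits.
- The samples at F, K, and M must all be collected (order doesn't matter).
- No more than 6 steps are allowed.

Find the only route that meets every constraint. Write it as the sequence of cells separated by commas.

The budget equals the shortest possible length, so every move has to be on a shortest route through the required cells.
Route from N: left 1 to M, up 1 to J, right 1 to K, up 1 to H, left 1 to F, up 1 to B — 6 moves in all.
Check: all required cells visited; 6 ≤ 6 moves.

N, M, J, K, H, F, B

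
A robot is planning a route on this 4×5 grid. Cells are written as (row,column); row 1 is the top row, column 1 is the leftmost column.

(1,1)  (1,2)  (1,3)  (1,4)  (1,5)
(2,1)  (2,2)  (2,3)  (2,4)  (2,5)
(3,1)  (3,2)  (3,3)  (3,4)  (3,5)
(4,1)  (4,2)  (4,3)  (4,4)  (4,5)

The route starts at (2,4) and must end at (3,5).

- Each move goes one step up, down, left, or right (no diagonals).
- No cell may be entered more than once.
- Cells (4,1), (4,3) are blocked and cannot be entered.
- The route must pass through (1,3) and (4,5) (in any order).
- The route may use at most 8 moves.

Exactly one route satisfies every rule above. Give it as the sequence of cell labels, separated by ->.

The 8-move cap with required stops at (1,3), (4,5) leaves no slack for detours.
Route from (2,4): up to (1,4), left to (1,3), 2× down (reaching (3,3)), right to (3,4), down to (4,4), right to (4,5), up to (3,5) — 8 moves in all.
Check: all required cells visited; 8 ≤ 8 moves.

(2,4) -> (1,4) -> (1,3) -> (2,3) -> (3,3) -> (3,4) -> (4,4) -> (4,5) -> (3,5)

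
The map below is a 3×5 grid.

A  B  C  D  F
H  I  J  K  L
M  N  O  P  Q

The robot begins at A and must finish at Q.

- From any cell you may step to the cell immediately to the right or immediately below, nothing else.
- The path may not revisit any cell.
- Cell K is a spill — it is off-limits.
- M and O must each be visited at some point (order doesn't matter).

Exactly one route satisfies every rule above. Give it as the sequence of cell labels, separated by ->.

A -> H -> M -> N -> O -> P -> Q

Moves only go right or down, so the column and row indices never decrease.
Route from A: 2× down (reaching M), 4× right (reaching Q) — 6 moves in all.
Check: all required cells visited.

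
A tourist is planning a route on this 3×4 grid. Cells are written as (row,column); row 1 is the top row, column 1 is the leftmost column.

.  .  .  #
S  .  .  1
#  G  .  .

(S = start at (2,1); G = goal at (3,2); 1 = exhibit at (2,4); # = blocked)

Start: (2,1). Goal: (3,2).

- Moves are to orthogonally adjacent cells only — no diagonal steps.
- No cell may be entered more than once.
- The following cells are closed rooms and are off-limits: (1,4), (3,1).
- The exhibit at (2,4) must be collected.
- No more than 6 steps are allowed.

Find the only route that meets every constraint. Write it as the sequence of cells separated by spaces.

(2,1) (2,2) (2,3) (2,4) (3,4) (3,3) (3,2)

Any route must reach (2,4) and still end at (3,2) within 6 moves, so the order of the required stops is forced.
Route from (2,1): 3× right (reaching (2,4)), down to (3,4), 2× left (reaching (3,2)) — 6 moves in all.
Check: all required cells visited; 6 ≤ 6 moves.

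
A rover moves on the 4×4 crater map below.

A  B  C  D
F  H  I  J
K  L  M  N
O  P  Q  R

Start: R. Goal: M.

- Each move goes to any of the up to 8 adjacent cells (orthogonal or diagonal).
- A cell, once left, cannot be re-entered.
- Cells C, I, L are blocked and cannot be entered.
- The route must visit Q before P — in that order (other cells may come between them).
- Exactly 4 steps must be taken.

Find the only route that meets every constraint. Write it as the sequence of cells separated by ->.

The waypoints must appear in the order Q, P, with no cell reused.
Route from R: up 1 to N, down-left 1 to Q, left 1 to P, up-right 1 to M — 4 moves in all.
Check: order respected (Q at step 2, P at step 3); 4 moves as required.

R -> N -> Q -> P -> M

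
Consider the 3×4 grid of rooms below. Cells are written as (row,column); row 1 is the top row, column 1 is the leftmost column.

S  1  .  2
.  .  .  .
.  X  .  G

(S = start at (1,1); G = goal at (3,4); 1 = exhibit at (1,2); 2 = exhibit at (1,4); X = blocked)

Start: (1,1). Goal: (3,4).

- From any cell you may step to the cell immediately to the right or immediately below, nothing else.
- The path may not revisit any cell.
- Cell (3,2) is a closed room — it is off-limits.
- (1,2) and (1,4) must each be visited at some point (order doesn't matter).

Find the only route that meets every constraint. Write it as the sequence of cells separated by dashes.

Moves only go right or down, so the column and row indices never decrease.
Route from (1,1): right 3 to (1,4), down 2 to (3,4) — 5 moves in all.
Check: all required cells visited.

(1,1) - (1,2) - (1,3) - (1,4) - (2,4) - (3,4)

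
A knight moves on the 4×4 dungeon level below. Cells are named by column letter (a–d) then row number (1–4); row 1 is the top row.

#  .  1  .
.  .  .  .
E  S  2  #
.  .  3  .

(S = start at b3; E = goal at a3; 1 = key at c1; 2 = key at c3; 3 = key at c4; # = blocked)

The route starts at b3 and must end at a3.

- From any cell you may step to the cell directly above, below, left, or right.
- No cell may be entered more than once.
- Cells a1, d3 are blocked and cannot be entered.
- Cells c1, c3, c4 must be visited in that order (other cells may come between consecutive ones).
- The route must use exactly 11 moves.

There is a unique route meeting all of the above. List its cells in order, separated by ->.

b3 -> b2 -> b1 -> c1 -> d1 -> d2 -> c2 -> c3 -> c4 -> b4 -> a4 -> a3

The waypoints must appear in the order c1, c3, c4, with no cell reused.
Route from b3: up 2 to b1, right 2 to d1, down 1 to d2, left 1 to c2, down 2 to c4, left 2 to a4, up 1 to a3 — 11 moves in all.
Check: order respected (1 at step 3, 2 at step 7, 3 at step 8); 11 moves as required.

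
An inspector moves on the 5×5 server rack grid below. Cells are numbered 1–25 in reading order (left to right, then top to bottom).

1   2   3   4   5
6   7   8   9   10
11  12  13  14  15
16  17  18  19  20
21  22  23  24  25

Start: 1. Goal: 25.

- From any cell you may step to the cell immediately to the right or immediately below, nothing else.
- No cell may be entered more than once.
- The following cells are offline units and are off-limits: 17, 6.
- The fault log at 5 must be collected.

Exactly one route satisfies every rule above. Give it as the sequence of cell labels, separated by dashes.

Moves only go right or down, so the column and row indices never decrease.
Route from 1: 4× right (reaching 5), 4× down (reaching 25) — 8 moves in all.
Check: all required cells visited.

1 - 2 - 3 - 4 - 5 - 10 - 15 - 20 - 25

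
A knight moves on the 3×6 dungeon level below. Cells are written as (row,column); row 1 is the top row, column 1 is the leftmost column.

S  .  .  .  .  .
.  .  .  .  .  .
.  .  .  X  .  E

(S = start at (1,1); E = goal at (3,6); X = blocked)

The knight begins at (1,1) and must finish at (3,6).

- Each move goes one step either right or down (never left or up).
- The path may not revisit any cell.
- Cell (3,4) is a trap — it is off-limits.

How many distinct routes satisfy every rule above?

11

A right/down-only route from (1,1) to (3,6) makes exactly 2 down-moves and 5 right-moves in some order.
With no other constraints that would be C(7,2) = 21 routes.
Subtract routes through each blocked cell (inclusion–exclusion for overlaps): − through (3,4): 10 → 11.
That gives 11 routes.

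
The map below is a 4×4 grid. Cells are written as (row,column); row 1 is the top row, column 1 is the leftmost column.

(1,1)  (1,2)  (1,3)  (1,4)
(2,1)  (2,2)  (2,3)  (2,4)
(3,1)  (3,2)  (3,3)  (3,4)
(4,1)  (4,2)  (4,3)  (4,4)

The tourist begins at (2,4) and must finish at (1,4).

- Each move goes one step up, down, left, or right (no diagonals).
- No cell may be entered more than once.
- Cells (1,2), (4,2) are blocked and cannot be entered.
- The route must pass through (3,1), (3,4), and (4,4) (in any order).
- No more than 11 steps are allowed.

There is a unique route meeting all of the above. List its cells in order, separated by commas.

The budget equals the shortest possible length, so every move has to be on a shortest route through the required cells.
Route from (2,4): 2× down (reaching (4,4)), left to (4,3), up to (3,3), 2× left (reaching (3,1)), up to (2,1), 2× right (reaching (2,3)), up to (1,3), right to (1,4) — 11 moves in all.
Check: all required cells visited; 11 ≤ 11 moves.

(2,4), (3,4), (4,4), (4,3), (3,3), (3,2), (3,1), (2,1), (2,2), (2,3), (1,3), (1,4)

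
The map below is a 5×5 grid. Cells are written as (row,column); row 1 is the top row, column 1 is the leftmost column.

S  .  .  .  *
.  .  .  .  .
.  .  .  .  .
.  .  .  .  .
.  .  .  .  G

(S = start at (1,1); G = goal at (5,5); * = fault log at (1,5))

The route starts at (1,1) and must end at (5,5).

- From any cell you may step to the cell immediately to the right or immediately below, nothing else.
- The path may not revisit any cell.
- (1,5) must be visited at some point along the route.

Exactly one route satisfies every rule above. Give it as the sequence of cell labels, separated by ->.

(1,1) -> (1,2) -> (1,3) -> (1,4) -> (1,5) -> (2,5) -> (3,5) -> (4,5) -> (5,5)

Moves only go right or down, so the column and row indices never decrease.
Route from (1,1): 4× right (reaching (1,5)), 4× down (reaching (5,5)) — 8 moves in all.
Check: all required cells visited.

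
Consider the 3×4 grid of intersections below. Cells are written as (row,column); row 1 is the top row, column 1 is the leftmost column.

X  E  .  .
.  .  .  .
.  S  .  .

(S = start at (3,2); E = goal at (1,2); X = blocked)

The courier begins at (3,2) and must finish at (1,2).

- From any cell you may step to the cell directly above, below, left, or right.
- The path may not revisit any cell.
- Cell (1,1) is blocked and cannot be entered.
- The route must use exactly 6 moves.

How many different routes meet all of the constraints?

6

Need simple routes of exactly 6 moves from (3,2) to (1,2) (Manhattan distance 2, so 2 moves are spent on a detour and 2 undoing it).
Enumerating: (3,2) (2,2) (2,3) (2,4) (1,4) (1,3) (1,2) | (3,2) (3,1) (2,1) (2,2) (2,3) (1,3) (1,2) | (3,2) (3,3) (2,3) (2,4) (1,4) (1,3) (1,2) | (3,2) (3,3) (3,4) (2,4) (1,4) (1,3) (1,2) | (3,2) (3,3) (3,4) (2,4) (2,3) (1,3) (1,2) | (3,2) (3,3) (3,4) (2,4) (2,3) (2,2) (1,2).
That gives 6 routes.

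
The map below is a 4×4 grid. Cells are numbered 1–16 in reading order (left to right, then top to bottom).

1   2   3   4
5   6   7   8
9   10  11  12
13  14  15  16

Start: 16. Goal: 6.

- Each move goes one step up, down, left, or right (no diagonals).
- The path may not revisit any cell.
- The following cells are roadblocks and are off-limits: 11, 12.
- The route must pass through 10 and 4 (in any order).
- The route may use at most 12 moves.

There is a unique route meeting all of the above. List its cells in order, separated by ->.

Any route must reach 10 and 4 and still end at 6 within 12 moves, so the order of the required stops is forced.
Route from 16: 2× left (reaching 14), up to 10, left to 9, 2× up (reaching 1), 3× right (reaching 4), down to 8, 2× left (reaching 6) — 12 moves in all.
Check: all required cells visited; 12 ≤ 12 moves.

16 -> 15 -> 14 -> 10 -> 9 -> 5 -> 1 -> 2 -> 3 -> 4 -> 8 -> 7 -> 6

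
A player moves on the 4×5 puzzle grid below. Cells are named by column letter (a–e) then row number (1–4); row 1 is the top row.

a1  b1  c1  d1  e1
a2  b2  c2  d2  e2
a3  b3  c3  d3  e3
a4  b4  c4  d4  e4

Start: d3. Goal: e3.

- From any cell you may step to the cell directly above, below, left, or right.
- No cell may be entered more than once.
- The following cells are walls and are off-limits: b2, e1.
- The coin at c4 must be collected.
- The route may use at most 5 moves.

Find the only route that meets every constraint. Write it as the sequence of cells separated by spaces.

d3 c3 c4 d4 e4 e3

The 5-move cap with required stops at c4 leaves no slack for detours.
Route from d3: left 1 to c3, down 1 to c4, right 2 to e4, up 1 to e3 — 5 moves in all.
Check: all required cells visited; 5 ≤ 5 moves.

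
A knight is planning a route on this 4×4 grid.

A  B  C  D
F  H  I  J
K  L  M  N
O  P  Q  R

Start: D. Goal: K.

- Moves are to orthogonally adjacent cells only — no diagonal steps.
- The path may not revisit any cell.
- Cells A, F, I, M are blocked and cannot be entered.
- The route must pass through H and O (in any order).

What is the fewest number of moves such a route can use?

7

Any route passes through H and O in some order between D and K. Summing Manhattan distances along each leg and taking the cheapest ordering (D → H → O → K) gives a lower bound of 3 + 3 + 1 = 7 moves.
A route of 7 moves achieves this: D → C → B → H → L → P → O → K.
Since 7 matches the lower bound, it is optimal.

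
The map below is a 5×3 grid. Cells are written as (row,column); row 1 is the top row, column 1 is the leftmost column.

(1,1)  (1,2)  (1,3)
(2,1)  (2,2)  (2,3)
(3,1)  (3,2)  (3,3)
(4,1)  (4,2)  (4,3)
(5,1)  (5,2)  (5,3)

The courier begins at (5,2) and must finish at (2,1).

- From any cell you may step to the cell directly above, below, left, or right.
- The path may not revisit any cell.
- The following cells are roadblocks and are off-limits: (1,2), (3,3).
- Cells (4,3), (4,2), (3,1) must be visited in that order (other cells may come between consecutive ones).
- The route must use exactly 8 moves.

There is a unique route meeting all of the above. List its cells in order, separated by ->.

(5,2) -> (5,3) -> (4,3) -> (4,2) -> (4,1) -> (3,1) -> (3,2) -> (2,2) -> (2,1)

The waypoints must appear in the order (4,3), (4,2), (3,1), with no cell reused.
Route from (5,2): right to (5,3), up to (4,3), 2× left (reaching (4,1)), up to (3,1), right to (3,2), up to (2,2), left to (2,1) — 8 moves in all.
Check: order respected ((4,3) at step 2, (4,2) at step 3, (3,1) at step 5); 8 moves as required.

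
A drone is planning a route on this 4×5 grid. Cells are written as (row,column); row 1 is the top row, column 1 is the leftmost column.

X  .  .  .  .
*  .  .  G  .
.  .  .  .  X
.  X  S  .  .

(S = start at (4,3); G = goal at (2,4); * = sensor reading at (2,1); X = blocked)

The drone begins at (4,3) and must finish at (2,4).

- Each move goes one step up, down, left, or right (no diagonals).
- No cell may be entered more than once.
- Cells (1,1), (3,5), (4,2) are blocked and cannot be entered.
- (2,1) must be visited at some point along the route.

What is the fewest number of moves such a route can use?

Any route passes through (2,1) somewhere between (4,3) and (2,4). Summing Manhattan distances along the two legs ((4,3) → (2,1) → (2,4)) gives a lower bound of 4 + 3 = 7 moves.
A route of 7 moves achieves this: (4,3) → (3,3) → (3,2) → (3,1) → (2,1) → (2,2) → (2,3) → (2,4).
Since 7 matches the lower bound, it is optimal.

7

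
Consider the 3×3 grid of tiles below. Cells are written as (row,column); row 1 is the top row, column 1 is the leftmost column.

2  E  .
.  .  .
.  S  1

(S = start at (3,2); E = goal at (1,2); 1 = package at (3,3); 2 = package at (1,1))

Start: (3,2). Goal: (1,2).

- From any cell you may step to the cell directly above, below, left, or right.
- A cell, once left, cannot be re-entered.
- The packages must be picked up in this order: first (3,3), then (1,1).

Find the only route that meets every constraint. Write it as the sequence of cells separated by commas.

The waypoints must appear in the order (3,3), (1,1), with no cell reused.
Route from (3,2): right 1 to (3,3), up 1 to (2,3), left 2 to (2,1), up 1 to (1,1), right 1 to (1,2) — 6 moves in all.
Check: order respected (1 at step 1, 2 at step 5).

(3,2), (3,3), (2,3), (2,2), (2,1), (1,1), (1,2)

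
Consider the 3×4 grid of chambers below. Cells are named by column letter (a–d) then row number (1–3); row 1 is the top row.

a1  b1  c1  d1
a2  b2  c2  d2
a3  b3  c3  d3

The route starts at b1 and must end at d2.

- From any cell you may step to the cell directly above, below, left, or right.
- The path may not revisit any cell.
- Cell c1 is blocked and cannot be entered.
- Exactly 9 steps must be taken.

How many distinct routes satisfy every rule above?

Need simple routes of exactly 9 moves from b1 to d2 (Manhattan distance 3, so 3 moves are spent on a detour and 3 undoing it).
Enumerating: b1 a1 a2 a3 b3 b2 c2 c3 d3 d2.
That gives 1 route.

1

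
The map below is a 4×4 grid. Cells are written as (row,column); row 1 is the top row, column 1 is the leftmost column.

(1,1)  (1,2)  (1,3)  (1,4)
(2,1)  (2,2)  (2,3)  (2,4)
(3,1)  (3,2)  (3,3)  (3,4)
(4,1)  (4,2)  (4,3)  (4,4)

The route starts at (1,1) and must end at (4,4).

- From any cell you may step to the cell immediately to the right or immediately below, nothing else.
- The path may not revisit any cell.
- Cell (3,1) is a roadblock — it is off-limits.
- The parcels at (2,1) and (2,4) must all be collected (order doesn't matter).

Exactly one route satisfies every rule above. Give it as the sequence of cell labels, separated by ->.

(1,1) -> (2,1) -> (2,2) -> (2,3) -> (2,4) -> (3,4) -> (4,4)

Moves only go right or down, so the column and row indices never decrease.
Route from (1,1): down to (2,1), 3× right (reaching (2,4)), 2× down (reaching (4,4)) — 6 moves in all.
Check: all required cells visited.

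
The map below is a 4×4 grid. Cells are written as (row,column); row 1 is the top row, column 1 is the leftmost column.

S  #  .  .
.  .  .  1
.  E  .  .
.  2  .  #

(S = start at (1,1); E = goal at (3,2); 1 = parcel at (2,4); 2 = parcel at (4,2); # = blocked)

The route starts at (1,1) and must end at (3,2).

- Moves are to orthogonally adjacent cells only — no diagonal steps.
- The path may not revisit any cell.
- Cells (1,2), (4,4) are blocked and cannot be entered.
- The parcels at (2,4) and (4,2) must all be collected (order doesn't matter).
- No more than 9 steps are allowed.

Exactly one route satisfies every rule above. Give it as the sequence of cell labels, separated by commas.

(1,1), (2,1), (2,2), (2,3), (2,4), (3,4), (3,3), (4,3), (4,2), (3,2)

The 9-move cap with required stops at (2,4), (4,2) leaves no slack for detours.
Route from (1,1): down 1 to (2,1), right 3 to (2,4), down 1 to (3,4), left 1 to (3,3), down 1 to (4,3), left 1 to (4,2), up 1 to (3,2) — 9 moves in all.
Check: all required cells visited; 9 ≤ 9 moves.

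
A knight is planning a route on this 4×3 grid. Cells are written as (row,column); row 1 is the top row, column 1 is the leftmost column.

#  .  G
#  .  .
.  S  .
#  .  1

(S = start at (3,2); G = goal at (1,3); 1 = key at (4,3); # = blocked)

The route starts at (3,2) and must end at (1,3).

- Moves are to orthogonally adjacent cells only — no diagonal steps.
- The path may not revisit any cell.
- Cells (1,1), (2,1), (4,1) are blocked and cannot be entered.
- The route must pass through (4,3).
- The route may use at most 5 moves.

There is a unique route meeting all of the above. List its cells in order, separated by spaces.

(3,2) (4,2) (4,3) (3,3) (2,3) (1,3)

The budget equals the shortest possible length, so every move has to be on a shortest route through the required cells.
Route from (3,2): down to (4,2), right to (4,3), 3× up (reaching (1,3)) — 5 moves in all.
Check: all required cells visited; 5 ≤ 5 moves.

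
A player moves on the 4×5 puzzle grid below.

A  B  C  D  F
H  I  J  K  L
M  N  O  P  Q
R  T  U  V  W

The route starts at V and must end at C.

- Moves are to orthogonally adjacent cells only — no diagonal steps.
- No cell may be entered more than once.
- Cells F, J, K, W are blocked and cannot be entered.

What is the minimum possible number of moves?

6

The Manhattan distance from V to C is |4−1| + |4−3| = 4, so at least 4 moves are needed.
That bound ignores the blocked cells. Measuring each leg by the fewest moves that actually steer around them (V→C: 6) raises the lower bound to 6.
A route of 6 moves exists: V → P → O → N → I → B → C.
Since 6 matches that lower bound, it is optimal.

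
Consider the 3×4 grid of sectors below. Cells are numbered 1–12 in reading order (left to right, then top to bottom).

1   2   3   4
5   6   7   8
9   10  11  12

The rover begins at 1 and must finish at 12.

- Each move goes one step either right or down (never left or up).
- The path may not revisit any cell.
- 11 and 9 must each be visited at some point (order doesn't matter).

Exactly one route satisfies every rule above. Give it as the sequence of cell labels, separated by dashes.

Moves only go right or down, so the column and row indices never decrease.
Route from 1: 2× down (reaching 9), 3× right (reaching 12) — 5 moves in all.
Check: all required cells visited.

1 - 5 - 9 - 10 - 11 - 12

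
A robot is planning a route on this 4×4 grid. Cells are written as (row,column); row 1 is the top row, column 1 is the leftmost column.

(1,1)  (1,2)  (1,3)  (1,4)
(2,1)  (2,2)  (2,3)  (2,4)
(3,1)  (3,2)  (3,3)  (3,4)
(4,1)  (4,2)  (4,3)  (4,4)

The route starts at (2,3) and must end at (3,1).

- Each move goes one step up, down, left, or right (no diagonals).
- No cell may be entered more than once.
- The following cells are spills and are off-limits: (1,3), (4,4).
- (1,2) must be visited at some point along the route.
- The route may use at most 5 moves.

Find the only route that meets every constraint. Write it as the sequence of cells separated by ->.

The 5-move cap with required stops at (1,2) leaves no slack for detours.
Route from (2,3): left to (2,2), up to (1,2), left to (1,1), 2× down (reaching (3,1)) — 5 moves in all.
Check: all required cells visited; 5 ≤ 5 moves.

(2,3) -> (2,2) -> (1,2) -> (1,1) -> (2,1) -> (3,1)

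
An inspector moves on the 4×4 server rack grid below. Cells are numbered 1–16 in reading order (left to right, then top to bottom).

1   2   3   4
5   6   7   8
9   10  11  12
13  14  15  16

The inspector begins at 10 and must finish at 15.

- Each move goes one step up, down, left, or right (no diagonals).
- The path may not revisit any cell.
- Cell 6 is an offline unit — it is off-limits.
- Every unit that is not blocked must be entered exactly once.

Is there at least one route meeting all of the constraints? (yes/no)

yes

One route that works: 10 → 14 → 13 → 9 → 5 → 1 → 2 → 3 → 4 → 8 → 7 → 11 → 12 → 16 → 15.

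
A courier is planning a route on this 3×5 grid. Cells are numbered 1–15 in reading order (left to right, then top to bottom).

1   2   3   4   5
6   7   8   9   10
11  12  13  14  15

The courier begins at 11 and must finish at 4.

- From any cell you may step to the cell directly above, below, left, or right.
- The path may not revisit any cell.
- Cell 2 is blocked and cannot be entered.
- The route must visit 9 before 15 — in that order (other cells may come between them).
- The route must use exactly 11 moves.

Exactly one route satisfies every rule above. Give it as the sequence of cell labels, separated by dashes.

The waypoints must appear in the order 9, 15, with no cell reused.
Route from 11: up to 6, right to 7, down to 12, right to 13, up to 8, right to 9, down to 14, right to 15, 2× up (reaching 5), left to 4 — 11 moves in all.
Check: order respected (9 at step 6, 15 at step 8); 11 moves as required.

11 - 6 - 7 - 12 - 13 - 8 - 9 - 14 - 15 - 10 - 5 - 4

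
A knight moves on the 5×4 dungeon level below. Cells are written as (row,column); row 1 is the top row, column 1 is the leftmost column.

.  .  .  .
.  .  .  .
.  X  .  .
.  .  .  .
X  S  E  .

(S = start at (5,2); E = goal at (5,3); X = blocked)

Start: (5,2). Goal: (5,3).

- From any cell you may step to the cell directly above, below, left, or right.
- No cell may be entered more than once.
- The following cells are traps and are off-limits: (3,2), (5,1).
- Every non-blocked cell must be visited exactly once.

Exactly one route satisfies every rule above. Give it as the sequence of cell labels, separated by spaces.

Need to visit all 18 open cells exactly once, starting at (5,2) and ending at (5,3).
Cell (5,4) has only two open neighbours ((4,4) and (5,3)), so the path must pass straight through it: one of those is the cell it's entered from and the other is where it exits.
Route from (5,2): up 1 to (4,2), left 1 to (4,1), up 3 to (1,1), right 1 to (1,2), down 1 to (2,2), right 1 to (2,3), up 1 to (1,3), right 1 to (1,4), down 2 to (3,4), left 1 to (3,3), down 1 to (4,3), right 1 to (4,4), down 1 to (5,4), left 1 to (5,3) — 17 moves in all.
Check: all 18 open cells covered.

(5,2) (4,2) (4,1) (3,1) (2,1) (1,1) (1,2) (2,2) (2,3) (1,3) (1,4) (2,4) (3,4) (3,3) (4,3) (4,4) (5,4) (5,3)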